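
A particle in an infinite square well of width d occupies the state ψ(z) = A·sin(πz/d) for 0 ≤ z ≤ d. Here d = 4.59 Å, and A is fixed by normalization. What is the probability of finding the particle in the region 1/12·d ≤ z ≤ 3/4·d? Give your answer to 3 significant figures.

The probability is P = ∫ |ψ|² dz over [1/12·d, 3/4·d].
Since A² = 1/(d/2), this is the region integral divided by the full normalization integral.
In terms of u = z/d (A² and the length scale cancel between numerator and denominator), P = [∫_{1/12}^{3/4} sin(π·u)^2 du] / [∫_{0}^{1} sin(π·u)^2 du].
Using ∫ sin(π·u)^2 du = u/2 - sin(2·π·u)/(4·π), the numerator is 3/(8·π) + 1/3 and the denominator is 1/2.
The result is P = (9 + 8·π)/(12·π).

P ≈ 0.905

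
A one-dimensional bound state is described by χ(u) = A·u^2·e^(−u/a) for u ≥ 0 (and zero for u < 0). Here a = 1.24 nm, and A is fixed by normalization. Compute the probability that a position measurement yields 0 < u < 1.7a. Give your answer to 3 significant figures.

P ≈ 0.256

P = ∫_{0}^{1.7a} |χ(u)|² du.
The normalization integral ∫|χ|²du over the whole domain equals 3·a^5/4·A², and A² cancels in the ratio.
In terms of t = u/a (A² and the length scale cancel between numerator and denominator), P = [∫_{0}^{1.7} t^4·e^(-2·t) dt] / [∫_{0}^{∞} t^4·e^(-2·t) dt].
An antiderivative of t^4·e^(-2·t) is -(t^4/2 + t^3 + 3·t^2/2 + 3·t/2 + 3/4)·e^(-2·t); evaluating from 0 to 1.7 gives ≈ 0.19186, while the full integral is 3/4.
The result is P = 0.2558.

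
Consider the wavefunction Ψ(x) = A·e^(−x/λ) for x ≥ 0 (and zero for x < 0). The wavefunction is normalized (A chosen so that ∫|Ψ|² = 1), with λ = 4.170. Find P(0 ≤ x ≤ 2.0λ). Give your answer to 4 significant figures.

P ≈ 0.9817

|Ψ|² is the probability density, so P = ∫_{0}^{2.0λ} |Ψ|² dx.
With A² fixed by ∫|Ψ|² = 1, i.e. A² = (λ/2)^(−1), substitute and integrate.
Substituting u = x/λ, A² and the length scale cancel in the ratio: P = ∫_{0}^{2.0} e^(-2·u) du / ∫_{0}^{∞} e^(-2·u) du.
Using ∫ e^(-2·u) du = -e^(-2·u)/2, the numerator is 1/2 - e^(-4)/2 and the denominator is 1/2.
This works out to P = 0.98168.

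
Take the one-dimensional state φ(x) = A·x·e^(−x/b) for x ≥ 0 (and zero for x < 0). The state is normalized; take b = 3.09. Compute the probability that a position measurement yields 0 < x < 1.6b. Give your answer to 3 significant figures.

|φ|² is the probability density, so P = ∫_{0}^{1.6b} |φ|² dx.
With A² fixed by ∫|φ|² = 1, i.e. A² = (b^3/4)^(−1), substitute and integrate.
In terms of u = x/b (A² and the length scale cancel between numerator and denominator), P = [∫_{0}^{1.6} u^2·e^(-2·u) du] / [∫_{0}^{∞} u^2·e^(-2·u) du].
Using ∫ u^2·e^(-2·u) du = -(2·u^2 + 2·u + 1)·e^(-2·u)/4, the numerator is 1/4 - 233·e^(-16/5)/100 and the denominator is 1/4.
Taking the ratio, P = 0.6201.

P ≈ 0.620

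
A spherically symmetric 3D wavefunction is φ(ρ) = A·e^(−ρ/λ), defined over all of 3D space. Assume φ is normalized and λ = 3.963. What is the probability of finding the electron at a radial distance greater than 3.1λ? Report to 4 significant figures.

Integrate the radial probability density 4πρ²|φ|² over ρ > 3.1λ.
The full normalization integral is A²·[π·λ^3] = 1, fixing A².
Substituting u = ρ/λ, A², 4π and the length scale all cancel in the ratio: P = ∫_{3.1}^{∞} u^2·e^(-2·u) du / ∫_{0}^{∞} u^2·e^(-2·u) du.
Using ∫ u^2·e^(-2·u) du = -(2·u^2 + 2·u + 1)·e^(-2·u)/4, the numerator is 1321·e^(-31/5)/200 and the denominator is 1/4.
Taking the ratio yields P = 0.053618.

P ≈ 0.05362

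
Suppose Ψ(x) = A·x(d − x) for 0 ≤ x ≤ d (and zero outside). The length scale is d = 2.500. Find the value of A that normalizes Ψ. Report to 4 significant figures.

A ≈ 0.5543

Require ∫ |Ψ|² dx = 1 over the whole domain.
Expanding the polynomial and integrating term by term, with Ψ = A·x(d − x), the integral evaluates to A²·[d^5/30].
Setting this equal to 1 gives A² = 1/(d^5/30).
With d = 2.500: A² = 0.30720 and A = 0.55426.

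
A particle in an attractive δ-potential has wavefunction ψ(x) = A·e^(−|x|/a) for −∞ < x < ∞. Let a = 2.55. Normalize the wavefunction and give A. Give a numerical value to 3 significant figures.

Require ∫ |ψ|² dx = 1 over the whole domain.
∫|ψ|² dx = A²·(a).
Setting this equal to 1 gives A² = 1/(a).
Plugging in a = 2.55 yields A = 0.6262.

A ≈ 0.626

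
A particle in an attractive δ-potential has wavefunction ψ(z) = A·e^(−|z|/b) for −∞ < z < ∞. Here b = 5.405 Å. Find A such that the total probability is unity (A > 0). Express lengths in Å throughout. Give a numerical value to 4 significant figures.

Normalization requires ∫|ψ|² dz = 1, integrated from −∞ to ∞.
Recall ∫₀^∞ z^m e^(−z/β) dz = m!·β^(m+1), the integral (without the A² prefactor) comes out to b.
Setting this equal to 1 gives A² = 1/(b).
With b = 5.405: A² = 0.18501 and A = 0.43013.

A ≈ 0.4301 Å^(-1/2)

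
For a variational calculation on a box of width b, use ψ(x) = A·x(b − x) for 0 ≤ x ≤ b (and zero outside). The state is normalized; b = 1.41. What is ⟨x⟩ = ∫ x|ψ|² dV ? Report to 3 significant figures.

⟨x⟩ ≈ 0.705

By definition ⟨x⟩ = ∫ x |ψ(x)|² dx.
Since the A² factors cancel between numerator and denominator, ⟨x⟩ = b/2.
Putting b = 1.41 gives 0.7050.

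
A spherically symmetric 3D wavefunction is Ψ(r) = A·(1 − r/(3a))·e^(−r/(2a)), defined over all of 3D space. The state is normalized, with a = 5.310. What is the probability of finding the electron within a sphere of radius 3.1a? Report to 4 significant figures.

P ≈ 0.3528

P = ∫ |Ψ|² 4πr² dr over r ≤ 3.1a.
Normalization gives A² = 1/(8·π·a^3/3).
Substituting u = r/a, A², 4π and the length scale all cancel in the ratio: P = ∫_{0}^{3.1} u^2·(1 - u/3)^2·e^(-u) du / ∫_{0}^{∞} u^2·(1 - u/3)^2·e^(-u) du.
Using ∫ u^2·(1 - u/3)^2·e^(-u) du = (-u^4 + 2·u^3 - 3·u^2 - 6·u - 6)·e^(-u)/9, the numerator is ≈ 0.235195 and the denominator is 2/3.
This evaluates to P = 0.35279.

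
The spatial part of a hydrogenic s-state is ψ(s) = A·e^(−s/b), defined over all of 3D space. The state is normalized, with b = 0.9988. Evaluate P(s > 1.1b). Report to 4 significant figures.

P ≈ 0.6227

P = ∫ |ψ|² 4πs² ds over s > 1.1b.
A² is fixed by ∫₀^∞ 4πs²|ψ|² ds = 1, i.e. A² = (π·b^3)^(−1).
In terms of u = s/b (A², 4π and the length scale all cancel between numerator and denominator), P = [∫_{1.1}^{∞} u^2·e^(-2·u) du] / [∫_{0}^{∞} u^2·e^(-2·u) du].
Using ∫ u^2·e^(-2·u) du = -(2·u^2 + 2·u + 1)·e^(-2·u)/4, the numerator is 281·e^(-11/5)/200 and the denominator is 1/4.
This evaluates to P = 0.62271.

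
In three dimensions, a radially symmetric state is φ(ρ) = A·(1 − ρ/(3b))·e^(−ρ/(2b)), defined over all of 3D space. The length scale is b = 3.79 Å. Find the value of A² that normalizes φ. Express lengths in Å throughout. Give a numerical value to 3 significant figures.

Require ∫ |φ|² 4πρ² dρ = 1 over the whole domain.
(Spherical symmetry: dV = 4πρ² dρ.)
With ∫₀^∞ ρ^4 e^(−αρ) dρ = 4!/α^5, carrying out the integral gives A² · 8·π·b^3/3.
With b = 3.79: A² = 0.002193 and A = 0.04683.

A^2 ≈ 0.00219 Å^(-3)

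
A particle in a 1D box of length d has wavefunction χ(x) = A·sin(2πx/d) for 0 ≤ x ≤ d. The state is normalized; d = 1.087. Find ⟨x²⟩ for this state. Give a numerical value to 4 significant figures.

By definition ⟨x²⟩ = ∫ x^2 |χ(x)|² dx.
Since the A² factors cancel between numerator and denominator, ⟨x²⟩ = -d^2/(8·π^2) + d^2/3.
Putting d = 1.087 gives 0.37889.

⟨x^2⟩ ≈ 0.3789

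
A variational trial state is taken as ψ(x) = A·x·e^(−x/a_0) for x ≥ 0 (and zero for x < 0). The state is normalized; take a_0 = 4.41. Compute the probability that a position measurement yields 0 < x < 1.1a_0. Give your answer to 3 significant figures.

|ψ|² is the probability density, so P = ∫_{0}^{1.1a_0} |ψ|² dx.
The normalization integral ∫|ψ|²dx over the whole domain equals a_0^3/4·A², and A² cancels in the ratio.
Let u = x/a_0; then A² and the length scale cancel, so P = ∫_{0}^{1.1} u^2·e^(-2·u) du ÷ ∫_{0}^{∞} u^2·e^(-2·u) du.
An antiderivative of u^2·e^(-2·u) is -(2·u^2 + 2·u + 1)·e^(-2·u)/4; evaluating from 0 to 1.1 gives 1/4 - 281·e^(-11/5)/200, while the full integral is 1/4.
This works out to P = 0.3773.

P ≈ 0.377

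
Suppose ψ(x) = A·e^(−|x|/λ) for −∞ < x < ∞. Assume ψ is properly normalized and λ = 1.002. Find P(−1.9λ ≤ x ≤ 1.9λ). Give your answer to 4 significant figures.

|ψ|² is the probability density, so P = ∫_{−1.9λ}^{1.9λ} |ψ|² dx.
Since A² = 1/(λ), this is the region integral divided by the full normalization integral.
Both integrals are even about x = 0, so only the x ≥ 0 halves are needed (the factors of 2 cancel). Substituting u = x/λ, A² and the length scale cancel in the ratio: P = ∫_{0}^{1.9} e^(-2·u) du / ∫_{0}^{∞} e^(-2·u) du.
An antiderivative of e^(-2·u) is -e^(-2·u)/2; evaluating from 0 to 1.9 gives 1/2 - e^(-19/5)/2, while the full integral is 1/2.
Evaluating gives P = 0.97763.

P ≈ 0.9776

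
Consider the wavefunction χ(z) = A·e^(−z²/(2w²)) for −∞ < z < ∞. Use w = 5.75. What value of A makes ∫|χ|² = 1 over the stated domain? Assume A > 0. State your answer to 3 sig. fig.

A ≈ 0.313

Require ∫ |χ|² dz = 1 over the whole domain.
With χ = A·e^(−z²/(2w²)), the integral evaluates to A²·[√(π)·w].
With w = 5.75: A² = 0.09812 and A = 0.3132.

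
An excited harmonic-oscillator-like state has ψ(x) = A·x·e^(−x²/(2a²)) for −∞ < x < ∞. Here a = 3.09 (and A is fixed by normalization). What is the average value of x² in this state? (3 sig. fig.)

By definition ⟨x²⟩ = ∫ x^2 |ψ(x)|² dx.
Differentiating ∫e^(−αx²) dx = √(π/α) under α to get the higher moments, the ratio of the moment integral to the normalization integral gives ⟨x²⟩ = 3·a^2/2.
Putting a = 3.09 gives 14.32.

⟨x^2⟩ ≈ 14.3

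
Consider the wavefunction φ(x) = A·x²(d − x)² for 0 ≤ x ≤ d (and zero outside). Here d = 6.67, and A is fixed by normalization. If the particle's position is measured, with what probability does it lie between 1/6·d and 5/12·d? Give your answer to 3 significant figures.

P ≈ 0.293

P = ∫_{1/6·d}^{5/12·d} |φ(x)|² dx.
With A² fixed by ∫|φ|² = 1, i.e. A² = (d^9/630)^(−1), substitute and integrate.
Let u = x/d; then A² and the length scale cancel, so P = ∫_{1/6}^{5/12} u^4·(1 - u)^4 du ÷ ∫_{0}^{1} u^4·(1 - u)^4 du.
An antiderivative of u^4·(1 - u)^4 is u^5·(70·u^4 - 315·u^3 + 540·u^2 - 420·u + 126)/630; evaluating from 1/6 to 5/12 gives ≈ 0.00046568, while the full integral is 1/630.
Evaluating gives P = 0.2934.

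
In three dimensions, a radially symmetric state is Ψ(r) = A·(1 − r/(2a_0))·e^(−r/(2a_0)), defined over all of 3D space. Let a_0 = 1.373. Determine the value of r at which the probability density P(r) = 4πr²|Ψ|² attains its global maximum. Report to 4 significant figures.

Set d/dr [P(r) = 4πr²|Ψ|²] = 0 and solve for r > 0.
This gives r = a_0·(√(5) + 3).
With a_0 = 1.373, the most probable radial distance is 7.1891.

r ≈ 7.189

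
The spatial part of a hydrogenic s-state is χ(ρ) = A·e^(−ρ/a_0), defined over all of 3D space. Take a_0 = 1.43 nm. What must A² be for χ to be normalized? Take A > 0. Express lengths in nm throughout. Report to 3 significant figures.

A^2 ≈ 0.109 nm^(-3)

We need A² ∫|f|² 4πρ² dρ = 1, taking the integral from 0 to ∞.
The angular integral contributes 4π, leaving ∫₀^∞ ρ²|χ|² dρ.
Recall ∫₀^∞ ρ^m e^(−ρ/β) dρ = m!·β^(m+1), with χ = A·e^(−ρ/a_0), the integral evaluates to A²·[π·a_0^3].
Hence A² = 1/[π·a_0^3].
Plugging in a_0 = 1.43 yields A = 0.3299.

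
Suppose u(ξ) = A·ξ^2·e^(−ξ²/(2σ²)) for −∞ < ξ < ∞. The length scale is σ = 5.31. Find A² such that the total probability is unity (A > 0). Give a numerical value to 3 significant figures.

Normalization requires ∫|u|² dξ = 1, integrated from −∞ to ∞.
With u = A·ξ^2·e^(−ξ²/(2σ²)), the integral evaluates to A²·[3·√(π)·σ^5/4].
Hence A² = 1/[3·√(π)·σ^5/4].
With σ = 5.31: A² = 0.0001782 and A = 0.01335.

A^2 ≈ 0.000178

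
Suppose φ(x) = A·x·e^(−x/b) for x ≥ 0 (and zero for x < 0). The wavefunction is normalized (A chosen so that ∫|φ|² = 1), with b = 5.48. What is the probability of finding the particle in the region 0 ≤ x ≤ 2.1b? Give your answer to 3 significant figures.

The probability is P = ∫ |φ|² dx over [0, 2.1b].
The normalization integral ∫|φ|²dx over the whole domain equals b^3/4·A², and A² cancels in the ratio.
In terms of u = x/b (A² and the length scale cancel between numerator and denominator), P = [∫_{0}^{2.1} u^2·e^(-2·u) du] / [∫_{0}^{∞} u^2·e^(-2·u) du].
An antiderivative of u^2·e^(-2·u) is -(2·u^2 + 2·u + 1)·e^(-2·u)/4; evaluating from 0 to 2.1 gives 1/4 - 701·e^(-21/5)/200, while the full integral is 1/4.
This works out to P = 0.7898.

P ≈ 0.790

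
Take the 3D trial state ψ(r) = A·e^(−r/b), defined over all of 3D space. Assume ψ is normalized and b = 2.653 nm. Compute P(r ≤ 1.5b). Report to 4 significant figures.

P = ∫ |ψ|² 4πr² dr over r ≤ 1.5b.
The full normalization integral is A²·[π·b^3] = 1, fixing A².
In terms of u = r/b (A², 4π and the length scale all cancel between numerator and denominator), P = [∫_{0}^{1.5} u^2·e^(-2·u) du] / [∫_{0}^{∞} u^2·e^(-2·u) du].
Using ∫ u^2·e^(-2·u) du = -(2·u^2 + 2·u + 1)·e^(-2·u)/4, the numerator is 1/4 - 17·e^(-3)/8 and the denominator is 1/4.
This evaluates to P = 0.57681.

P ≈ 0.5768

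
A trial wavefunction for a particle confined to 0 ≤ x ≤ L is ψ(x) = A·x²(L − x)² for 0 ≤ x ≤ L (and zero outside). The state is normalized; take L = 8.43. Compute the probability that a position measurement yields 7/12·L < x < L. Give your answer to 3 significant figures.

The probability is P = ∫ |ψ|² dx over [7/12·L, L].
The normalization integral ∫|ψ|²dx over the whole domain equals L^9/630·A², and A² cancels in the ratio.
Let u = x/L; then A² and the length scale cancel, so P = ∫_{7/12}^{1} u^4·(1 - u)^4 du ÷ ∫_{0}^{1} u^4·(1 - u)^4 du.
An antiderivative of u^4·(1 - u)^4 is u^5·(70·u^4 - 315·u^3 + 540·u^2 - 420·u + 126)/630; evaluating from 7/12 to 1 gives ≈ 0.00047989, while the full integral is 1/630.
Evaluating gives P = 0.3023.

P ≈ 0.302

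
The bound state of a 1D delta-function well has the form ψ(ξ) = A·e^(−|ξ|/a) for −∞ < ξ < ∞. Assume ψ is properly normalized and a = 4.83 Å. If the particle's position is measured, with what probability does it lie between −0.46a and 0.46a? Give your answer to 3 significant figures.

|ψ|² is the probability density, so P = ∫_{−0.46a}^{0.46a} |ψ|² dξ.
Since A² = 1/(a), this is the region integral divided by the full normalization integral.
By symmetry take twice the ξ ≥ 0 contribution in numerator and denominator; the 2's cancel. Substituting u = ξ/a, A² and the length scale cancel in the ratio: P = ∫_{0}^{0.46} e^(-2·u) du / ∫_{0}^{∞} e^(-2·u) du.
With ∫ e^(-2·u) du = -e^(-2·u)/2 + C, the region integral is 1/2 - e^(-23/25)/2 and the full one is 1/2.
Taking the ratio, P = 0.6015.

P ≈ 0.601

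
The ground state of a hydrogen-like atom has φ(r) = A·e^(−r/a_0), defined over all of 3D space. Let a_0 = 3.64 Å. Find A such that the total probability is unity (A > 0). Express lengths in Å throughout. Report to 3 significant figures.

A ≈ 0.0812 Å^(-3/2)

We need A² ∫|f|² 4πr² dr = 1, taking the integral from 0 to ∞.
The integral (without the A² prefactor) comes out to π·a_0^3.
Hence A² = 1/[π·a_0^3].
With a_0 = 3.64: A² = 0.006600 and A = 0.08124.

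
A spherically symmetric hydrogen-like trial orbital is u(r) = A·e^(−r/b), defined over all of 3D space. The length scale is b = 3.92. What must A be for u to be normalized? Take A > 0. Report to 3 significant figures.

Require ∫ |u|² 4πr² dr = 1 over the whole domain.
(Spherical symmetry: dV = 4πr² dr.)
Carrying out the integral gives A² · π·b^3.
Setting this equal to 1 gives A² = 1/(π·b^3).
With b = 3.92: A² = 0.005284 and A = 0.07269.

A ≈ 0.0727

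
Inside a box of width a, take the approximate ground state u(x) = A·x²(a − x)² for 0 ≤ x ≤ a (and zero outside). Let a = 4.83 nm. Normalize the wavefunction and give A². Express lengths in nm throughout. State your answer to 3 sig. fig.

The normalization condition is ∫|u|² dx = 1 from 0 to a.
∫|u|² dx = A²·(a^9/630).
Hence A² = 1/[a^9/630].
Plugging in a = 4.83 yields A = 0.02098.

A^2 ≈ 0.000440 nm^(-9)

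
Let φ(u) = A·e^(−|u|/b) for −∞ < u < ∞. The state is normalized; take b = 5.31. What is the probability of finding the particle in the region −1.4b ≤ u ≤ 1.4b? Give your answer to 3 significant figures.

The probability is P = ∫ |φ|² du over [−1.4b, 1.4b].
The normalization integral ∫|φ|²du over the whole domain equals b·A², and A² cancels in the ratio.
Both integrals are even about u = 0, so only the u ≥ 0 halves are needed (the factors of 2 cancel). Substituting t = u/b, A² and the length scale cancel in the ratio: P = ∫_{0}^{1.4} e^(-2·t) dt / ∫_{0}^{∞} e^(-2·t) dt.
Using ∫ e^(-2·t) dt = -e^(-2·t)/2, the numerator is 1/2 - e^(-14/5)/2 and the denominator is 1/2.
The result is P = 0.9392.

P ≈ 0.939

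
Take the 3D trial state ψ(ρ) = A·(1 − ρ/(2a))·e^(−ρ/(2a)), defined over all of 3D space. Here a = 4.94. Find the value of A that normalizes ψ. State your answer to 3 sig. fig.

Normalization requires ∫|ψ|² 4πρ² dρ = 1, integrated from 0 to ∞.
With ∫₀^∞ ρ^4 e^(−αρ) dρ = 4!/α^5, with ψ = A·(1 − ρ/(2a))·e^(−ρ/(2a)), the integral evaluates to A²·[8·π·a^3].
Substituting a = 4.94 gives A² = 0.0003300, so A = 0.01817.

A ≈ 0.0182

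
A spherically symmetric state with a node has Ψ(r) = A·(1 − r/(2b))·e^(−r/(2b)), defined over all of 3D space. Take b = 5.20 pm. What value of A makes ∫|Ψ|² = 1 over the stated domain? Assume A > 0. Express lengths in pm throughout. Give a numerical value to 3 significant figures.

A ≈ 0.0168 pm^(-3/2)

Normalization requires ∫|Ψ|² 4πr² dr = 1, integrated from 0 to ∞.
The angular integral contributes 4π, leaving ∫₀^∞ r²|Ψ|² dr.
Recall ∫₀^∞ r^m e^(−r/β) dr = m!·β^(m+1), with Ψ = A·(1 − r/(2b))·e^(−r/(2b)), the integral evaluates to A²·[8·π·b^3].
So A² = (8·π·b^3)^(−1).
Plugging in b = 5.20 yields A = 0.01682.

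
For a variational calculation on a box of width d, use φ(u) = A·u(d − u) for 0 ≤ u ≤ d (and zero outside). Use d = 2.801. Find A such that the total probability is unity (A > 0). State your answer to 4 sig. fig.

We need A² ∫|f|² du = 1, taking the integral from 0 to d.
Carrying out the integral gives A² · d^5/30.
Setting this equal to 1 gives A² = 1/(d^5/30).
With d = 2.801: A² = 0.17400 and A = 0.41714.

A ≈ 0.4171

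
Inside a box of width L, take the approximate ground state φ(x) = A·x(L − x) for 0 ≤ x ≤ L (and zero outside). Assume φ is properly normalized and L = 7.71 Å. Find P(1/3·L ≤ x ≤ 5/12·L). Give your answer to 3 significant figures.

P = ∫_{1/3·L}^{5/12·L} |φ(x)|² dx.
The normalization integral ∫|φ|²dx over the whole domain equals L^5/30·A², and A² cancels in the ratio.
Substituting u = x/L, A² and the length scale cancel in the ratio: P = ∫_{1/3}^{5/12} u^2·(1 - u)^2 du / ∫_{0}^{1} u^2·(1 - u)^2 du.
With ∫ u^2·(1 - u)^2 du = u^3·(6·u^2 - 15·u + 10)/30 + C, the region integral is ≈ 0.0045581 and the full one is 1/30.
Evaluating gives P = 0.1367.

P ≈ 0.137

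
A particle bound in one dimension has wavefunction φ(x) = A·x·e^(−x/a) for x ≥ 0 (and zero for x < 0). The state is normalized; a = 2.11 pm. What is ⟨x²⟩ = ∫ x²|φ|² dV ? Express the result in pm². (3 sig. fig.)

By definition ⟨x²⟩ = ∫ x^2 |φ(x)|² dx.
Since the A² factors cancel between numerator and denominator, ⟨x²⟩ = 3·a^2.
With a = 2.11, ⟨x^2⟩ = 13.36.

⟨x^2⟩ ≈ 13.4 pm^2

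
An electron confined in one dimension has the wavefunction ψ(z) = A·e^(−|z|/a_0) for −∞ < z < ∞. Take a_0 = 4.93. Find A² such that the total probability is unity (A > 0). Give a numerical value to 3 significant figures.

Normalization requires ∫|ψ|² dz = 1, integrated from −∞ to ∞.
Recall ∫₀^∞ z^m e^(−z/β) dz = m!·β^(m+1), with ψ = A·e^(−|z|/a_0), the integral evaluates to A²·[a_0].
So A² = (a_0)^(−1).
Plugging in a_0 = 4.93 yields A = 0.4504.

A^2 ≈ 0.203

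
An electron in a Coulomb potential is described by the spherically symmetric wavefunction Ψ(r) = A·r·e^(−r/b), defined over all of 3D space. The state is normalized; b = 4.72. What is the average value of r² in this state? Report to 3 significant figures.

⟨r^2⟩ ≈ 167

The expectation value is the |Ψ|²-weighted average of r^2: ∫ r^2|Ψ|² 4πr² dr.
Evaluating both integrals, ⟨r²⟩ = 15·b^2/2.
Putting b = 4.72 gives 167.1.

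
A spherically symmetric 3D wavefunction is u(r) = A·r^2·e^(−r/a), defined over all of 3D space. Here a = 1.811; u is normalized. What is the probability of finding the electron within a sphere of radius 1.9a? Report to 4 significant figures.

P ≈ 0.09089

P = ∫ |u|² 4πr² dr over r ≤ 1.9a.
A² is fixed by ∫₀^∞ 4πr²|u|² dr = 1, i.e. A² = (45·π·a^7/2)^(−1).
Substituting t = r/a, A², 4π and the length scale all cancel in the ratio: P = ∫_{0}^{1.9} t^6·e^(-2·t) dt / ∫_{0}^{∞} t^6·e^(-2·t) dt.
With ∫ t^6·e^(-2·t) dt = -(4·t^6 + 12·t^5 + 30·t^4 + 60·t^3 + 90·t^2 + 90·t + 45)·e^(-2·t)/8 + C, the region integral is ≈ 0.511270 and the full one is 45/8.
Taking the ratio yields P = 0.090892.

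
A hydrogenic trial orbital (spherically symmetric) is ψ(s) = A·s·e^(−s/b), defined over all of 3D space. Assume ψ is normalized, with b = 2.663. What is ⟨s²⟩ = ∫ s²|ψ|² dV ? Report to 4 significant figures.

By definition ⟨s²⟩ = ∫ s^2 |ψ(s)|² 4πs² ds.
Since the A² factors cancel between numerator and denominator, ⟨s²⟩ = 15·b^2/2.
Putting b = 2.663 gives 53.187.

⟨s^2⟩ ≈ 53.19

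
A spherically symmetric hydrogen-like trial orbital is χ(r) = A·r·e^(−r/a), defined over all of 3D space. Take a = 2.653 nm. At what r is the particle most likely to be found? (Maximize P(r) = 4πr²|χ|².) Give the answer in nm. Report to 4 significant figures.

r ≈ 5.306 nm

Set d/dr [P(r) = 4πr²|χ|²] = 0 and solve for r > 0.
Solving yields r = 2·a.
With a = 2.653, the most probable radial distance is 5.3060 nm.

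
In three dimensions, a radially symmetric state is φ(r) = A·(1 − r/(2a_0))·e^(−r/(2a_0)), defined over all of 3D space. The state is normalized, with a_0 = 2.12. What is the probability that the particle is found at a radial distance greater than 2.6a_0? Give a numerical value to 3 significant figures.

With dV = 4πr²dr, the probability is ∫|φ|² dV over r > 2.6a_0.
Normalization gives A² = 1/(8·π·a_0^3).
Let u = r/a_0; then A², 4π and the length scale all cancel, so P = ∫_{2.6}^{∞} u^2·(1 - u/2)^2·e^(-u) du ÷ ∫_{0}^{∞} u^2·(1 - u/2)^2·e^(-u) du.
With ∫ u^2·(1 - u/2)^2·e^(-u) du = -(u^4/4 + u^2 + 2·u + 2)·e^(-u) + C, the region integral is ≈ 1.8854 and the full one is 2.
This evaluates to P = 0.9427.

P ≈ 0.943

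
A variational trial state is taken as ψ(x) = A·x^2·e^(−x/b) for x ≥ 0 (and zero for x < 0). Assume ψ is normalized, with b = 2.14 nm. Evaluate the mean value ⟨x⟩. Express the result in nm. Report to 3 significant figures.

⟨x⟩ ≈ 5.35 nm

⟨x⟩ = ∫ x |ψ|² dx over the full domain.
The ratio of the moment integral to the normalization integral gives ⟨x⟩ = 5·b/2.
Putting b = 2.14 gives 5.350.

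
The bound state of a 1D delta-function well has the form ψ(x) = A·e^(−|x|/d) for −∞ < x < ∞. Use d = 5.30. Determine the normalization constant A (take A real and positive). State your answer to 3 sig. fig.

The normalization condition is ∫|ψ|² dx = 1 from −∞ to ∞.
Recall ∫₀^∞ x^m e^(−x/β) dx = m!·β^(m+1), carrying out the integral gives A² · d.
With d = 5.30: A² = 0.1887 and A = 0.4344.

A ≈ 0.434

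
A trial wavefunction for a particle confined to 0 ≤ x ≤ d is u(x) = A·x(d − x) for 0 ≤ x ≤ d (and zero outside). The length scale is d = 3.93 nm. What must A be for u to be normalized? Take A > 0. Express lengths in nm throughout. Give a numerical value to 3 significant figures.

Normalization requires ∫|u|² dx = 1, integrated from 0 to d.
Expanding the polynomial and integrating term by term, with u = A·x(d − x), the integral evaluates to A²·[d^5/30].
Hence A² = 1/[d^5/30].
Plugging in d = 3.93 yields A = 0.1789.

A ≈ 0.179 nm^(-5/2)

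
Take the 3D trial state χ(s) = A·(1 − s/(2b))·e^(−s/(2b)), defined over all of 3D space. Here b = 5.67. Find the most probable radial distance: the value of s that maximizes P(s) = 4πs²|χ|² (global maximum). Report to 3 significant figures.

s ≈ 29.7

Differentiate P(s) = 4πs²|χ|² with respect to s and set to zero.
Solving yields s = b·(√(5) + 3).
With b = 5.67, the most probable radial distance is 29.69.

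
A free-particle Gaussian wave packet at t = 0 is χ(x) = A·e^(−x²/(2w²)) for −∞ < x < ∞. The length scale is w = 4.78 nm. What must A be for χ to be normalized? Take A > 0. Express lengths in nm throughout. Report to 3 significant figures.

We need A² ∫|f|² dx = 1, taking the integral from −∞ to ∞.
The integral (without the A² prefactor) comes out to √(π)·w.
So A² = (√(π)·w)^(−1).
With w = 4.78: A² = 0.1180 and A = 0.3436.

A ≈ 0.344 nm^(-1/2)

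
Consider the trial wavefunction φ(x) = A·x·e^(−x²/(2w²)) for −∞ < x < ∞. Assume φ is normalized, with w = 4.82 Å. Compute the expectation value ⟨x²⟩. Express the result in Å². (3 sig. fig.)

The expectation value is the |φ|²-weighted average of x^2: ∫ x^2|φ|² dx.
Using the Gaussian integral ∫_{−∞}^{∞} e^(−αx²) dx = √(π/α), the ratio of the moment integral to the normalization integral gives ⟨x²⟩ = 3·w^2/2.
With w = 4.82, ⟨x^2⟩ = 34.85.

⟨x^2⟩ ≈ 34.8 Å^2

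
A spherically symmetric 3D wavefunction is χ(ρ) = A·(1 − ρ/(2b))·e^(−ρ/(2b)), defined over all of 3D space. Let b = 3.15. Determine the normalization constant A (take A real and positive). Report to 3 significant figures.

A ≈ 0.0357

We need A² ∫|f|² 4πρ² dρ = 1, taking the integral from 0 to ∞.
(Spherical symmetry: dV = 4πρ² dρ.)
Recall ∫₀^∞ ρ^m e^(−ρ/β) dρ = m!·β^(m+1), ∫|χ|² 4πρ² dρ = A²·(8·π·b^3).
Plugging in b = 3.15 yields A = 0.03568.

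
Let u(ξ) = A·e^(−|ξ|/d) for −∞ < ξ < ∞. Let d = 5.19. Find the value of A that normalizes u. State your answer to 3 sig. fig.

A ≈ 0.439

The normalization condition is ∫|u|² dξ = 1 from −∞ to ∞.
Recall ∫₀^∞ ξ^m e^(−ξ/β) dξ = m!·β^(m+1), with u = A·e^(−|ξ|/d), the integral evaluates to A²·[d].
So A² = (d)^(−1).
With d = 5.19: A² = 0.1927 and A = 0.4390.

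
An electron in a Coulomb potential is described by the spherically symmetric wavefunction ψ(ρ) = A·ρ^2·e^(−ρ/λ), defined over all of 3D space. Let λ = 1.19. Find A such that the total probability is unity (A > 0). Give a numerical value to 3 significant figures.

A ≈ 0.0647

The normalization condition is ∫|ψ|² 4πρ² dρ = 1 from 0 to ∞.
(Spherical symmetry: dV = 4πρ² dρ.)
Recall ∫₀^∞ ρ^m e^(−ρ/β) dρ = m!·β^(m+1), carrying out the integral gives A² · 45·π·λ^7/2.
Hence A² = 1/[45·π·λ^7/2].
With λ = 1.19: A² = 0.004186 and A = 0.06470.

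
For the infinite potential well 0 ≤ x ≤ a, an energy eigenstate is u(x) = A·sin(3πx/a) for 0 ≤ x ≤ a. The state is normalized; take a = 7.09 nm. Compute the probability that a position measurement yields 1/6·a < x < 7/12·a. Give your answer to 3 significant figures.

P ≈ 0.470

P = ∫_{1/6·a}^{7/12·a} |u(x)|² dx.
The normalization integral ∫|u|²dx over the whole domain equals a/2·A², and A² cancels in the ratio.
Let t = x/a; then A² and the length scale cancel, so P = ∫_{1/6}^{7/12} sin(3·π·t)^2 dt ÷ ∫_{0}^{1} sin(3·π·t)^2 dt.
With ∫ sin(3·π·t)^2 dt = t/2 - sin(6·π·t)/(12·π) + C, the region integral is 1/(12·π) + 5/24 and the full one is 1/2.
The result is P = (2 + 5·π)/(12·π).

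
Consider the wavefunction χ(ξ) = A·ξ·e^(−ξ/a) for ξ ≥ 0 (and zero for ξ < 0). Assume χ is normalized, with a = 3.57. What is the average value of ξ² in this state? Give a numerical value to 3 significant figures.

⟨ξ^2⟩ ≈ 38.2

The expectation value is the |χ|²-weighted average of ξ^2: ∫ ξ^2|χ|² dξ.
Using ∫₀^∞ ξⁿ e^(−αξ) dξ = n!/αⁿ⁺¹, the ratio of the moment integral to the normalization integral gives ⟨ξ²⟩ = 3·a^2.
Putting a = 3.57 gives 38.23.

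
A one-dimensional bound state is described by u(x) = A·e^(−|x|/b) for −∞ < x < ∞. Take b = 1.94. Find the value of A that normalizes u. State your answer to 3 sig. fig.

A ≈ 0.718

We need A² ∫|f|² dx = 1, taking the integral from −∞ to ∞.
With ∫₀^∞ x^0 e^(−αx) dx = 0!/α^1, with u = A·e^(−|x|/b), the integral evaluates to A²·[b].
So A² = (b)^(−1).
Substituting b = 1.94 gives A² = 0.5155, so A = 0.7180.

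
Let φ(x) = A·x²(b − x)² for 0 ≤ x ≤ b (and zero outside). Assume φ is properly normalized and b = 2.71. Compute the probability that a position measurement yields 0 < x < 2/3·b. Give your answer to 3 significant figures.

P ≈ 0.855

P = ∫_{0}^{2/3·b} |φ(x)|² dx.
Since A² = 1/(b^9/630), this is the region integral divided by the full normalization integral.
Substituting u = x/b, A² and the length scale cancel in the ratio: P = ∫_{0}^{2/3} u^4·(1 - u)^4 du / ∫_{0}^{1} u^4·(1 - u)^4 du.
Using ∫ u^4·(1 - u)^4 du = u^5·(70·u^4 - 315·u^3 + 540·u^2 - 420·u + 126)/630, the numerator is ≈ 0.0013574 and the denominator is 1/630.
Taking the ratio, P = 0.8552.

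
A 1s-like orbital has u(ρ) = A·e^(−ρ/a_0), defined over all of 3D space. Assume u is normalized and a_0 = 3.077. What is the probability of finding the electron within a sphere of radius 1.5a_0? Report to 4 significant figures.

P ≈ 0.5768

With dV = 4πρ²dρ, the probability is ∫|u|² dV over ρ ≤ 1.5a_0.
A² is fixed by ∫₀^∞ 4πρ²|u|² dρ = 1, i.e. A² = (π·a_0^3)^(−1).
Let t = ρ/a_0; then A², 4π and the length scale all cancel, so P = ∫_{0}^{1.5} t^2·e^(-2·t) dt ÷ ∫_{0}^{∞} t^2·e^(-2·t) dt.
With ∫ t^2·e^(-2·t) dt = -(2·t^2 + 2·t + 1)·e^(-2·t)/4 + C, the region integral is 1/4 - 17·e^(-3)/8 and the full one is 1/4.
This evaluates to P = 0.57681.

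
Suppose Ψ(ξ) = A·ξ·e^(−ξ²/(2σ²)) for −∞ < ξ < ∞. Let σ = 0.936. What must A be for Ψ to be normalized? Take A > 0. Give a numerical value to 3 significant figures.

A ≈ 1.17

Require ∫ |Ψ|² dξ = 1 over the whole domain.
Differentiating ∫e^(−αξ²) dξ = √(π/α) under α to get the higher moments, the integral (without the A² prefactor) comes out to √(π)·σ^3/2.
With σ = 0.936: A² = 1.376 and A = 1.173.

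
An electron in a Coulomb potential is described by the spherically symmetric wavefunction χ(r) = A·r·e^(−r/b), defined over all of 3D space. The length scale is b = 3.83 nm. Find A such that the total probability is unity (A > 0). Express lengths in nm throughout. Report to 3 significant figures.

The normalization condition is ∫|χ|² 4πr² dr = 1 from 0 to ∞.
The angular integral contributes 4π, leaving ∫₀^∞ r²|χ|² dr.
With χ = A·r·e^(−r/b), the integral evaluates to A²·[3·π·b^5].
Substituting b = 3.83 gives A² = 0.0001287, so A = 0.01135.

A ≈ 0.0113 nm^(-5/2)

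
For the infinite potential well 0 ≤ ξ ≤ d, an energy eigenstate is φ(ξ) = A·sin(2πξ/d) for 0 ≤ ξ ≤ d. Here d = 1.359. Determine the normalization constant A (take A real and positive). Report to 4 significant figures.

Normalization requires ∫|φ|² dξ = 1, integrated from 0 to d.
With ∫₀^d sin²(nπξ/d) dξ = d/2, carrying out the integral gives A² · d/2.
Hence A² = 1/[d/2].
Plugging in d = 1.359 yields A = 1.2131.

A ≈ 1.213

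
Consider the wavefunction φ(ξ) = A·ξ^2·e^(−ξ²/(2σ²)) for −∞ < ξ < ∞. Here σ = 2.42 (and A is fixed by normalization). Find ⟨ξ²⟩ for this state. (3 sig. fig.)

⟨ξ^2⟩ ≈ 14.6

⟨ξ²⟩ = ∫ ξ^2 |φ|² dξ over the full domain.
With ∫_{−∞}^{∞} ξ^(2m) e^(−αξ²) dξ = (2m−1)!!·√π / (2^m α^(m+1/2)), evaluating both integrals, ⟨ξ²⟩ = 5·σ^2/2.
With σ = 2.42, ⟨ξ^2⟩ = 14.64.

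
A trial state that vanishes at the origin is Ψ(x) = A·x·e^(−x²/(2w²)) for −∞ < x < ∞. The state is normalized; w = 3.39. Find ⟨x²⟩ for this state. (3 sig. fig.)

⟨x²⟩ = ∫ x^2 |Ψ|² dx over the full domain.
With ∫_{−∞}^{∞} x^(2m) e^(−αx²) dx = (2m−1)!!·√π / (2^m α^(m+1/2)), since the A² factors cancel between numerator and denominator, ⟨x²⟩ = 3·w^2/2.
Putting w = 3.39 gives 17.24.

⟨x^2⟩ ≈ 17.2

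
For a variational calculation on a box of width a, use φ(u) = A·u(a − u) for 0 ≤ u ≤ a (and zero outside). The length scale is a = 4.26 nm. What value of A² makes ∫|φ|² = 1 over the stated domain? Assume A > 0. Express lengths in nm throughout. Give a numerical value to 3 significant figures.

A^2 ≈ 0.0214 nm^(-5)

We need A² ∫|f|² du = 1, taking the integral from 0 to a.
∫|φ|² du = A²·(a^5/30).
Hence A² = 1/[a^5/30].
Substituting a = 4.26 gives A² = 0.02138, so A = 0.1462.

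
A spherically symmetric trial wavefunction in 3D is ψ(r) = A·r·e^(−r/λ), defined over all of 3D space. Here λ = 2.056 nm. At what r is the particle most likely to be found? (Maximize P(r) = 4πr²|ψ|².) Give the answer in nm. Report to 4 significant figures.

The maximum of P(r) = 4πr²|ψ|² occurs where its derivative vanishes.
Solving yields r = 2·λ.
With λ = 2.056, the most probable radial distance is 4.1120 nm.

r ≈ 4.112 nm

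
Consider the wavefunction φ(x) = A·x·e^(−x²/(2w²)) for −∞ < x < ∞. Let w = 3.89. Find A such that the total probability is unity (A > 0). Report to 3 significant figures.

A ≈ 0.138

The normalization condition is ∫|φ|² dx = 1 from −∞ to ∞.
With φ = A·x·e^(−x²/(2w²)), the integral evaluates to A²·[√(π)·w^3/2].
Hence A² = 1/[√(π)·w^3/2].
Substituting w = 3.89 gives A² = 0.01917, so A = 0.1385.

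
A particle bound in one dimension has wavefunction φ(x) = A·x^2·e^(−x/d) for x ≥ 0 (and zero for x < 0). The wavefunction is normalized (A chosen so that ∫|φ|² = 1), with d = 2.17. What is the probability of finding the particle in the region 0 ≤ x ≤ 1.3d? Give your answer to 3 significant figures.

P ≈ 0.123

P = ∫_{0}^{1.3d} |φ(x)|² dx.
The normalization integral ∫|φ|²dx over the whole domain equals 3·d^5/4·A², and A² cancels in the ratio.
In terms of u = x/d (A² and the length scale cancel between numerator and denominator), P = [∫_{0}^{1.3} u^4·e^(-2·u) du] / [∫_{0}^{∞} u^4·e^(-2·u) du].
With ∫ u^4·e^(-2·u) du = -(u^4/2 + u^3 + 3·u^2/2 + 3·u/2 + 3/4)·e^(-2·u) + C, the region integral is ≈ 0.091932 and the full one is 3/4.
Evaluating gives P = 0.1226.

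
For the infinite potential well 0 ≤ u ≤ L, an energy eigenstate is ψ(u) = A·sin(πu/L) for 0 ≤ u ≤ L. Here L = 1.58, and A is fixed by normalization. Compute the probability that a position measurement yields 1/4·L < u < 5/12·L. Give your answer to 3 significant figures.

P = ∫_{1/4·L}^{5/12·L} |ψ(u)|² du.
The normalization integral ∫|ψ|²du over the whole domain equals L/2·A², and A² cancels in the ratio.
In terms of t = u/L (A² and the length scale cancel between numerator and denominator), P = [∫_{1/4}^{5/12} sin(π·t)^2 dt] / [∫_{0}^{1} sin(π·t)^2 dt].
Using ∫ sin(π·t)^2 dt = t/2 - sin(2·π·t)/(4·π), the numerator is 1/(8·π) + 1/12 and the denominator is 1/2.
This works out to P = (3 + 2·π)/(12·π).

P ≈ 0.246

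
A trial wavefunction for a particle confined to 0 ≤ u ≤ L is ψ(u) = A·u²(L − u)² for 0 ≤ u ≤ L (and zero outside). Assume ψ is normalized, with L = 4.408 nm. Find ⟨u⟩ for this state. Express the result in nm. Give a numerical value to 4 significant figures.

⟨u⟩ ≈ 2.204 nm

⟨u⟩ = ∫ u |ψ|² du over the full domain.
Expanding the polynomial and integrating term by term, the ratio of the moment integral to the normalization integral gives ⟨u⟩ = L/2.
Putting L = 4.408 gives 2.2040.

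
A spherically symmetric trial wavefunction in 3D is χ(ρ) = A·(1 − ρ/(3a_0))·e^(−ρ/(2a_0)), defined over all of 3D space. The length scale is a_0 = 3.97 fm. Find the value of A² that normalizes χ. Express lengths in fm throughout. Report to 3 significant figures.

Require ∫ |χ|² 4πρ² dρ = 1 over the whole domain.
The angular integral contributes 4π, leaving ∫₀^∞ ρ²|χ|² dρ.
Carrying out the integral gives A² · 8·π·a_0^3/3.
Setting this equal to 1 gives A² = 1/(8·π·a_0^3/3).
Substituting a_0 = 3.97 gives A² = 0.001908, so A = 0.04368.

A^2 ≈ 0.00191 fm^(-3)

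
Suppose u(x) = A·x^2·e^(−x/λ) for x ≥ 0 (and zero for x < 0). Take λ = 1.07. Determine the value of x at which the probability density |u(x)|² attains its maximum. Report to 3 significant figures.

x ≈ 2.14

Set d/dx [|u(x)|²] = 0 and solve for x > 0.
This gives x = 2·λ.
With λ = 1.07, the most probable position is 2.140.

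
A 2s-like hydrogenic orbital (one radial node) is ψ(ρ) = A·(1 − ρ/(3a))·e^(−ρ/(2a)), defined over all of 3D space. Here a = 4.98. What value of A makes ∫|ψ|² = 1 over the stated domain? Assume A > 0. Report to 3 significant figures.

A ≈ 0.0311

The normalization condition is ∫|ψ|² 4πρ² dρ = 1 from 0 to ∞.
Using ∫₀^∞ ρⁿ e^(−αρ) dρ = n!/αⁿ⁺¹, ∫|ψ|² 4πρ² dρ = A²·(8·π·a^3/3).
Substituting a = 4.98 gives A² = 0.0009665, so A = 0.03109.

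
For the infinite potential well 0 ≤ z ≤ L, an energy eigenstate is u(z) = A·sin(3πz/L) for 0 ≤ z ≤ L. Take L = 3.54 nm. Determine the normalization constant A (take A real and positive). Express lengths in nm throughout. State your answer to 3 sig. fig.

The normalization condition is ∫|u|² dz = 1 from 0 to L.
Using sin²θ = (1 − cos 2θ)/2, carrying out the integral gives A² · L/2.
Setting this equal to 1 gives A² = 1/(L/2).
Substituting L = 3.54 gives A² = 0.5650, so A = 0.7516.

A ≈ 0.752 nm^(-1/2)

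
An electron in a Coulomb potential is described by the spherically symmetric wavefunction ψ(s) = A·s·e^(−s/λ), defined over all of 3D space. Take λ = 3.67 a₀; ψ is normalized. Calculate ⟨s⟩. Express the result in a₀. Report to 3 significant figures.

⟨s⟩ = ∫ s |ψ|² 4πs² ds over the full domain.
Evaluating both integrals, ⟨s⟩ = 5·λ/2.
With λ = 3.67, ⟨s⟩ = 9.175.

⟨s⟩ ≈ 9.18 a₀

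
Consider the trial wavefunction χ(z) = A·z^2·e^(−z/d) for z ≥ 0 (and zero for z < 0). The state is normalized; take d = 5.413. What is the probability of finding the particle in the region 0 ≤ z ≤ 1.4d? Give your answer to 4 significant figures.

P ≈ 0.1523

P = ∫_{0}^{1.4d} |χ(z)|² dz.
With A² fixed by ∫|χ|² = 1, i.e. A² = (3·d^5/4)^(−1), substitute and integrate.
Let u = z/d; then A² and the length scale cancel, so P = ∫_{0}^{1.4} u^4·e^(-2·u) du ÷ ∫_{0}^{∞} u^4·e^(-2·u) du.
An antiderivative of u^4·e^(-2·u) is -(u^4/2 + u^3 + 3·u^2/2 + 3·u/2 + 3/4)·e^(-2·u); evaluating from 0 to 1.4 gives ≈ 0.114243, while the full integral is 3/4.
Evaluating gives P = 0.15232.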